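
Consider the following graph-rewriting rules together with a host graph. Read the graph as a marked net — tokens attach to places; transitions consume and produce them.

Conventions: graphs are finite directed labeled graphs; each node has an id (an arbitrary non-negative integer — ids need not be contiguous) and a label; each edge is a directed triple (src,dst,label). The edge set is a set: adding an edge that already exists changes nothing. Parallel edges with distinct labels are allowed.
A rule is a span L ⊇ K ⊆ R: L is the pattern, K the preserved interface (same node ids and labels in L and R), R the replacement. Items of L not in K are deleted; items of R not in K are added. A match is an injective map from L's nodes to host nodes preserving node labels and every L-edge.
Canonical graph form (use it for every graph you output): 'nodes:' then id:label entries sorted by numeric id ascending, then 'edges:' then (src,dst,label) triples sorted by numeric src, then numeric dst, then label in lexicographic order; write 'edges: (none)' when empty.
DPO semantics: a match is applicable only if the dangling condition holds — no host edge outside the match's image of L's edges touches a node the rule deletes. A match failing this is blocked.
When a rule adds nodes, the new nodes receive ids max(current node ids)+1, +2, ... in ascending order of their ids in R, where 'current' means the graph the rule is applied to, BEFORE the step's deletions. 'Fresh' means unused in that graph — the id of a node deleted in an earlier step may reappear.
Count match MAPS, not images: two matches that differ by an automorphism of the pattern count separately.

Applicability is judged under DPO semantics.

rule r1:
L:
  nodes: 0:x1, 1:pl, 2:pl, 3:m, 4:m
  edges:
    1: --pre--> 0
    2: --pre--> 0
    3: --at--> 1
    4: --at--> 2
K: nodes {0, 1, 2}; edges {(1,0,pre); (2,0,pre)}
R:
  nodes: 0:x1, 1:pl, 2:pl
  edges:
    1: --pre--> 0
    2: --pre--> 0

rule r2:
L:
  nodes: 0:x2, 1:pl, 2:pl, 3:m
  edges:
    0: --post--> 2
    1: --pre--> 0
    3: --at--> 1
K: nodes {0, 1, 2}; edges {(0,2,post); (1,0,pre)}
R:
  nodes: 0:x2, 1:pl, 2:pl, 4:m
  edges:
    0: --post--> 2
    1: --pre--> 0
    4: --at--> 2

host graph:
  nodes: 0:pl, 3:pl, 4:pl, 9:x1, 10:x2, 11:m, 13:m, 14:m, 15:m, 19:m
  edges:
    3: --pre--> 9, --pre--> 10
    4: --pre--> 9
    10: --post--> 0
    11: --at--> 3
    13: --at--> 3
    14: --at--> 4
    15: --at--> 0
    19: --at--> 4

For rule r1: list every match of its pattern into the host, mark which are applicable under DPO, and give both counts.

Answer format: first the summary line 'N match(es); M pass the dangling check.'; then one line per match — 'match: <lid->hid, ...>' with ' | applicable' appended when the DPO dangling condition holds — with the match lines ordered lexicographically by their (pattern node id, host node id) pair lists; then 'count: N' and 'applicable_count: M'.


8 match(es); 8 pass the dangling check.
match: 0->9, 1->3, 2->4, 3->11, 4->14 | applicable
match: 0->9, 1->3, 2->4, 3->11, 4->19 | applicable
match: 0->9, 1->3, 2->4, 3->13, 4->14 | applicable
match: 0->9, 1->3, 2->4, 3->13, 4->19 | applicable
match: 0->9, 1->4, 2->3, 3->14, 4->11 | applicable
match: 0->9, 1->4, 2->3, 3->14, 4->13 | applicable
match: 0->9, 1->4, 2->3, 3->19, 4->11 | applicable
match: 0->9, 1->4, 2->3, 3->19, 4->13 | applicable
count: 8
applicable_count: 8


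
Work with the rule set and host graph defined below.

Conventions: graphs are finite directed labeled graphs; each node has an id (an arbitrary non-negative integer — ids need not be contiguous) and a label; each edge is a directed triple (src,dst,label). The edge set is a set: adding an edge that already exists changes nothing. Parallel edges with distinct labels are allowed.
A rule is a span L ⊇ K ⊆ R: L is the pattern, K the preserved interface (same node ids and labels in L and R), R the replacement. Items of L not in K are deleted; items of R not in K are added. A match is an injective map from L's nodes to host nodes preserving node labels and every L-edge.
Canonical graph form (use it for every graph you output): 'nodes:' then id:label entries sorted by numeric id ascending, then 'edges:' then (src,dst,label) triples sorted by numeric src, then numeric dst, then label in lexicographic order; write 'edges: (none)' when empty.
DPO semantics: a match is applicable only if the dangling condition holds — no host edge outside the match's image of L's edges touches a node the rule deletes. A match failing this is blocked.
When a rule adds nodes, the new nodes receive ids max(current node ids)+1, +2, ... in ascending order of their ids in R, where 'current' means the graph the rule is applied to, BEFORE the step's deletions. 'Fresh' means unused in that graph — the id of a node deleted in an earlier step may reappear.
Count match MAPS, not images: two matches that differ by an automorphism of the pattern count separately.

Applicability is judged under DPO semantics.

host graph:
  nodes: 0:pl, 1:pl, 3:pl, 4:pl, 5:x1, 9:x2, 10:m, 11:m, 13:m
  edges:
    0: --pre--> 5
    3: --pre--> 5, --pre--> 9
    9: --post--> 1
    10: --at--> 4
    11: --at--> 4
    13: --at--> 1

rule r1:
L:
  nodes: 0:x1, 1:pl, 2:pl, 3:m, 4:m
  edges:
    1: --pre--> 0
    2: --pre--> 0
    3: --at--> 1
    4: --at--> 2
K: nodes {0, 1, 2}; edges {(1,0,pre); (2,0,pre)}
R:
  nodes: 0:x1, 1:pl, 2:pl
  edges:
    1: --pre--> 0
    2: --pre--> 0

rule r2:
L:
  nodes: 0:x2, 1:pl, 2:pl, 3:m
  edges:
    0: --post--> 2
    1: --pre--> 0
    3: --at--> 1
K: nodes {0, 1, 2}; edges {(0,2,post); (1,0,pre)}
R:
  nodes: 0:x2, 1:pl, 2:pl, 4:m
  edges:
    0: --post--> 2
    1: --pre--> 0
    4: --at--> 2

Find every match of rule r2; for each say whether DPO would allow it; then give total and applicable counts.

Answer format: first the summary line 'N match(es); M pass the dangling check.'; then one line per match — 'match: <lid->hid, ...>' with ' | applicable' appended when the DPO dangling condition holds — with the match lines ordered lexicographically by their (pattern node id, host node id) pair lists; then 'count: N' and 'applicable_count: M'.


0 match(es); 0 pass the dangling check.
count: 0
applicable_count: 0


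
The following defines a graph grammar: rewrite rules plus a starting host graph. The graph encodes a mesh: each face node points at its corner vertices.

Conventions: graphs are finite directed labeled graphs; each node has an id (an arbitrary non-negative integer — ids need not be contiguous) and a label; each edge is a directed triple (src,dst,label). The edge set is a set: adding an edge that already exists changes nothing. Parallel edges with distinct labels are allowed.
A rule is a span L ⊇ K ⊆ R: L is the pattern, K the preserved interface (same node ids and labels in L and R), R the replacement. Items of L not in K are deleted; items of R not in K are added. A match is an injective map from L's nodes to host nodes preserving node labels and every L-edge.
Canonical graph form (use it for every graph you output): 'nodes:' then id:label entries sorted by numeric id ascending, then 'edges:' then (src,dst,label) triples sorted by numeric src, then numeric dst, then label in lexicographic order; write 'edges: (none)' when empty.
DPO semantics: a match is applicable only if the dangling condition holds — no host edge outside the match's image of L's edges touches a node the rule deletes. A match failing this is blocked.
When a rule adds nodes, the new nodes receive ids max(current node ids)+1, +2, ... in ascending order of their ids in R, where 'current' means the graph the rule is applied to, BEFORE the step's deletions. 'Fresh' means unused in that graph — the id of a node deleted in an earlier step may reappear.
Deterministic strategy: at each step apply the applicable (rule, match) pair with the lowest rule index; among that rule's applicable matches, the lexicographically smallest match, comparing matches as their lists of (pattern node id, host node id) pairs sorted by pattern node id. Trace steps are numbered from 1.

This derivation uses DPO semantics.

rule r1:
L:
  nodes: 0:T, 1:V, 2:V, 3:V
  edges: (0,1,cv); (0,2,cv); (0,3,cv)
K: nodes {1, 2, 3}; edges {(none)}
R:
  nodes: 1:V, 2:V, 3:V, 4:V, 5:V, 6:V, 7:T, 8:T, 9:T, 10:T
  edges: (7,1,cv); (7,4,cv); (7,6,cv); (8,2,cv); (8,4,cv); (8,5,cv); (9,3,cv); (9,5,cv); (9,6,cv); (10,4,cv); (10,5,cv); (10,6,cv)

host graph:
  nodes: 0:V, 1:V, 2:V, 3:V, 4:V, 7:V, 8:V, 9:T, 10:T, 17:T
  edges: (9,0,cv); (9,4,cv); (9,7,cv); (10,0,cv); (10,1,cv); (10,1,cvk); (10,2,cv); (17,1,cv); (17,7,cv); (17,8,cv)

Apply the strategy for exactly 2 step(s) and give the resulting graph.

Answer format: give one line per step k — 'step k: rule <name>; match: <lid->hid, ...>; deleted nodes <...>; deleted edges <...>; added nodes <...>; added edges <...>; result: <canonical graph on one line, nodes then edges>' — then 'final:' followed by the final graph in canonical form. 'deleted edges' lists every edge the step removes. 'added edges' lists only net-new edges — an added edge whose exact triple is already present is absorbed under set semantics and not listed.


step 1: rule r1; match: 0->9, 1->0, 2->4, 3->7; deleted nodes 9; deleted edges (9,0,cv); (9,4,cv); (9,7,cv); added nodes 18, 19, 20, 21, 22, 23, 24; added edges (21,0,cv); (21,18,cv); (21,20,cv); (22,4,cv); (22,18,cv); (22,19,cv); (23,7,cv); (23,19,cv); (23,20,cv); (24,18,cv); (24,19,cv); (24,20,cv); result: nodes: 0:V, 1:V, 2:V, 3:V, 4:V, 7:V, 8:V, 10:T, 17:T, 18:V, 19:V, 20:V, 21:T, 22:T, 23:T, 24:T edges: (10,0,cv); (10,1,cv); (10,1,cvk); (10,2,cv); (17,1,cv); (17,7,cv); (17,8,cv); (21,0,cv); (21,18,cv); (21,20,cv); (22,4,cv); (22,18,cv); (22,19,cv); (23,7,cv); (23,19,cv); (23,20,cv); (24,18,cv); (24,19,cv); (24,20,cv)
step 2: rule r1; match: 0->17, 1->1, 2->7, 3->8; deleted nodes 17; deleted edges (17,1,cv); (17,7,cv); (17,8,cv); added nodes 25, 26, 27, 28, 29, 30, 31; added edges (28,1,cv); (28,25,cv); (28,27,cv); (29,7,cv); (29,25,cv); (29,26,cv); (30,8,cv); (30,26,cv); (30,27,cv); (31,25,cv); (31,26,cv); (31,27,cv); result: nodes: 0:V, 1:V, 2:V, 3:V, 4:V, 7:V, 8:V, 10:T, 18:V, 19:V, 20:V, 21:T, 22:T, 23:T, 24:T, 25:V, 26:V, 27:V, 28:T, 29:T, 30:T, 31:T edges: (10,0,cv); (10,1,cv); (10,1,cvk); (10,2,cv); (21,0,cv); (21,18,cv); (21,20,cv); (22,4,cv); (22,18,cv); (22,19,cv); (23,7,cv); (23,19,cv); (23,20,cv); (24,18,cv); (24,19,cv); (24,20,cv); (28,1,cv); (28,25,cv); (28,27,cv); (29,7,cv); (29,25,cv); (29,26,cv); (30,8,cv); (30,26,cv); (30,27,cv); (31,25,cv); (31,26,cv); (31,27,cv)
final:
nodes: 0:V, 1:V, 2:V, 3:V, 4:V, 7:V, 8:V, 10:T, 18:V, 19:V, 20:V, 21:T, 22:T, 23:T, 24:T, 25:V, 26:V, 27:V, 28:T, 29:T, 30:T, 31:T
edges: (10,0,cv); (10,1,cv); (10,1,cvk); (10,2,cv); (21,0,cv); (21,18,cv); (21,20,cv); (22,4,cv); (22,18,cv); (22,19,cv); (23,7,cv); (23,19,cv); (23,20,cv); (24,18,cv); (24,19,cv); (24,20,cv); (28,1,cv); (28,25,cv); (28,27,cv); (29,7,cv); (29,25,cv); (29,26,cv); (30,8,cv); (30,26,cv); (30,27,cv); (31,25,cv); (31,26,cv); (31,27,cv)


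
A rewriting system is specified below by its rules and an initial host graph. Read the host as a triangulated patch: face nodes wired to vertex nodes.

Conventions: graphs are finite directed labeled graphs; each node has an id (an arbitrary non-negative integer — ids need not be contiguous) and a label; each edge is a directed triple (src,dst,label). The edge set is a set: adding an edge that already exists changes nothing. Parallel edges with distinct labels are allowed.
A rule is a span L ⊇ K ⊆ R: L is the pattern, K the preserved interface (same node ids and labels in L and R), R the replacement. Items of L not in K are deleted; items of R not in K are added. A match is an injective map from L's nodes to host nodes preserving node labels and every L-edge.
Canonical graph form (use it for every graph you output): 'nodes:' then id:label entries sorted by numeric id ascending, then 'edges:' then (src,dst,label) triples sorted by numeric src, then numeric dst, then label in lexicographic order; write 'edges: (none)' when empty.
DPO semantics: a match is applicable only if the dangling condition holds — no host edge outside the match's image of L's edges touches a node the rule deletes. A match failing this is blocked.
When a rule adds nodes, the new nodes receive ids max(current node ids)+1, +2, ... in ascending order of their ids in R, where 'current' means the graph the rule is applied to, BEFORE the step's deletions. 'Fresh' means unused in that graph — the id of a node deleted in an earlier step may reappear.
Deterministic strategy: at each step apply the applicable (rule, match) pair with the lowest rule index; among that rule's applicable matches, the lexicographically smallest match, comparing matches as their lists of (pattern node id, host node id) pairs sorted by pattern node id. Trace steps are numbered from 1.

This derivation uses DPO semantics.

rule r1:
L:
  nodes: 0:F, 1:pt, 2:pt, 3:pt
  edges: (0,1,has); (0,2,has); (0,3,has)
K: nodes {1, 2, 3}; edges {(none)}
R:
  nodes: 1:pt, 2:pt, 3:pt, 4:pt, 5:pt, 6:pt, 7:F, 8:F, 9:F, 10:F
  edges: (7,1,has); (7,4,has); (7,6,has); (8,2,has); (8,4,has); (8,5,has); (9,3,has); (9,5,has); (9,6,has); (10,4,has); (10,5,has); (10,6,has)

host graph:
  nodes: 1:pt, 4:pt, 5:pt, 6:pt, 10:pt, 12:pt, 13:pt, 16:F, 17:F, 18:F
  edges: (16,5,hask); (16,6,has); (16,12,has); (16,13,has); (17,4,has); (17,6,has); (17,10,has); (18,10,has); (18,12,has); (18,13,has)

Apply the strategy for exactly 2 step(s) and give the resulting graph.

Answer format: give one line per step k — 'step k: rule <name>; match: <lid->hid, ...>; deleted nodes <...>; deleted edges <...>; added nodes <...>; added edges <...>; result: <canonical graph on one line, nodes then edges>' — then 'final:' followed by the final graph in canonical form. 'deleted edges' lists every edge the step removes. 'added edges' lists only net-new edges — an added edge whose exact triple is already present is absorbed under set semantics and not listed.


step 1: rule r1; match: 0->17, 1->4, 2->6, 3->10; deleted nodes 17; deleted edges (17,4,has); (17,6,has); (17,10,has); added nodes 19, 20, 21, 22, 23, 24, 25; added edges (22,4,has); (22,19,has); (22,21,has); (23,6,has); (23,19,has); (23,20,has); (24,10,has); (24,20,has); (24,21,has); (25,19,has); (25,20,has); (25,21,has); result: nodes: 1:pt, 4:pt, 5:pt, 6:pt, 10:pt, 12:pt, 13:pt, 16:F, 18:F, 19:pt, 20:pt, 21:pt, 22:F, 23:F, 24:F, 25:F edges: (16,5,hask); (16,6,has); (16,12,has); (16,13,has); (18,10,has); (18,12,has); (18,13,has); (22,4,has); (22,19,has); (22,21,has); (23,6,has); (23,19,has); (23,20,has); (24,10,has); (24,20,has); (24,21,has); (25,19,has); (25,20,has); (25,21,has)
step 2: rule r1; match: 0->18, 1->10, 2->12, 3->13; deleted nodes 18; deleted edges (18,10,has); (18,12,has); (18,13,has); added nodes 26, 27, 28, 29, 30, 31, 32; added edges (29,10,has); (29,26,has); (29,28,has); (30,12,has); (30,26,has); (30,27,has); (31,13,has); (31,27,has); (31,28,has); (32,26,has); (32,27,has); (32,28,has); result: nodes: 1:pt, 4:pt, 5:pt, 6:pt, 10:pt, 12:pt, 13:pt, 16:F, 19:pt, 20:pt, 21:pt, 22:F, 23:F, 24:F, 25:F, 26:pt, 27:pt, 28:pt, 29:F, 30:F, 31:F, 32:F edges: (16,5,hask); (16,6,has); (16,12,has); (16,13,has); (22,4,has); (22,19,has); (22,21,has); (23,6,has); (23,19,has); (23,20,has); (24,10,has); (24,20,has); (24,21,has); (25,19,has); (25,20,has); (25,21,has); (29,10,has); (29,26,has); (29,28,has); (30,12,has); (30,26,has); (30,27,has); (31,13,has); (31,27,has); (31,28,has); (32,26,has); (32,27,has); (32,28,has)
final:
nodes: 1:pt, 4:pt, 5:pt, 6:pt, 10:pt, 12:pt, 13:pt, 16:F, 19:pt, 20:pt, 21:pt, 22:F, 23:F, 24:F, 25:F, 26:pt, 27:pt, 28:pt, 29:F, 30:F, 31:F, 32:F
edges: (16,5,hask); (16,6,has); (16,12,has); (16,13,has); (22,4,has); (22,19,has); (22,21,has); (23,6,has); (23,19,has); (23,20,has); (24,10,has); (24,20,has); (24,21,has); (25,19,has); (25,20,has); (25,21,has); (29,10,has); (29,26,has); (29,28,has); (30,12,has); (30,26,has); (30,27,has); (31,13,has); (31,27,has); (31,28,has); (32,26,has); (32,27,has); (32,28,has)


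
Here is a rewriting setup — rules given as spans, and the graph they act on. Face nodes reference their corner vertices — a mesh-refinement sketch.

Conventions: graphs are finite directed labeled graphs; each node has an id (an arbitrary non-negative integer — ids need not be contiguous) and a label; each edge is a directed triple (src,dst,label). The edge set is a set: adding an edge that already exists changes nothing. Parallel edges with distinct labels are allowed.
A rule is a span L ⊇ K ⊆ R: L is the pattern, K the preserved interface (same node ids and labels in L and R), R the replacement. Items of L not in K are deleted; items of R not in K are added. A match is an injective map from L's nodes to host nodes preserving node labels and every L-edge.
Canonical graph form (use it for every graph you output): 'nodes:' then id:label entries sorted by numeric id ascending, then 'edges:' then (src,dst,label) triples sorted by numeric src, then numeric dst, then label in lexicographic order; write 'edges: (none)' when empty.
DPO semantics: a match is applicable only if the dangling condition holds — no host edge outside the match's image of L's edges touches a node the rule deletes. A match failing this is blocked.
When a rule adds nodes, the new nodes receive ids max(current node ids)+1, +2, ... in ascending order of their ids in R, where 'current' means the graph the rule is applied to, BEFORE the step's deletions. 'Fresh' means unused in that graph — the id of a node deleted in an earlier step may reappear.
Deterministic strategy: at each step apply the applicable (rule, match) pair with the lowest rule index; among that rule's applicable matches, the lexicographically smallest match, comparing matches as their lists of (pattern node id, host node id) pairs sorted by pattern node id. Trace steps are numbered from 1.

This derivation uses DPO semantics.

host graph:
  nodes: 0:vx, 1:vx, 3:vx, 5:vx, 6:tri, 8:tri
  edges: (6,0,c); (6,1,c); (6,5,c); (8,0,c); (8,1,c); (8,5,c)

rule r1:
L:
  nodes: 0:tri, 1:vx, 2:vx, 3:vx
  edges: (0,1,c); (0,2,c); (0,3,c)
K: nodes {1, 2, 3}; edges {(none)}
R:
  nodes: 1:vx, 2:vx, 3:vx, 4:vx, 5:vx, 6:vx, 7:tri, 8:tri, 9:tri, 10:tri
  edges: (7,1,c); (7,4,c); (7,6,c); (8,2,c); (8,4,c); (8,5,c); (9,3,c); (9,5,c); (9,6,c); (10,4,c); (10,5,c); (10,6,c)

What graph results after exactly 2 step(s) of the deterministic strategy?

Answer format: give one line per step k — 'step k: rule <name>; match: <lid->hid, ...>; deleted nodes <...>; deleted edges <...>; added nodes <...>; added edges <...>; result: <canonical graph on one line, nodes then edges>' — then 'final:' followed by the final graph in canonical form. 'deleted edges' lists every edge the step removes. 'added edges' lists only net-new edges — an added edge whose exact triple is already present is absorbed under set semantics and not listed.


step 1: rule r1; match: 0->6, 1->0, 2->1, 3->5; deleted nodes 6; deleted edges (6,0,c); (6,1,c); (6,5,c); added nodes 9, 10, 11, 12, 13, 14, 15; added edges (12,0,c); (12,9,c); (12,11,c); (13,1,c); (13,9,c); (13,10,c); (14,5,c); (14,10,c); (14,11,c); (15,9,c); (15,10,c); (15,11,c); result: nodes: 0:vx, 1:vx, 3:vx, 5:vx, 8:tri, 9:vx, 10:vx, 11:vx, 12:tri, 13:tri, 14:tri, 15:tri edges: (8,0,c); (8,1,c); (8,5,c); (12,0,c); (12,9,c); (12,11,c); (13,1,c); (13,9,c); (13,10,c); (14,5,c); (14,10,c); (14,11,c); (15,9,c); (15,10,c); (15,11,c)
step 2: rule r1; match: 0->8, 1->0, 2->1, 3->5; deleted nodes 8; deleted edges (8,0,c); (8,1,c); (8,5,c); added nodes 16, 17, 18, 19, 20, 21, 22; added edges (19,0,c); (19,16,c); (19,18,c); (20,1,c); (20,16,c); (20,17,c); (21,5,c); (21,17,c); (21,18,c); (22,16,c); (22,17,c); (22,18,c); result: nodes: 0:vx, 1:vx, 3:vx, 5:vx, 9:vx, 10:vx, 11:vx, 12:tri, 13:tri, 14:tri, 15:tri, 16:vx, 17:vx, 18:vx, 19:tri, 20:tri, 21:tri, 22:tri edges: (12,0,c); (12,9,c); (12,11,c); (13,1,c); (13,9,c); (13,10,c); (14,5,c); (14,10,c); (14,11,c); (15,9,c); (15,10,c); (15,11,c); (19,0,c); (19,16,c); (19,18,c); (20,1,c); (20,16,c); (20,17,c); (21,5,c); (21,17,c); (21,18,c); (22,16,c); (22,17,c); (22,18,c)
final:
nodes: 0:vx, 1:vx, 3:vx, 5:vx, 9:vx, 10:vx, 11:vx, 12:tri, 13:tri, 14:tri, 15:tri, 16:vx, 17:vx, 18:vx, 19:tri, 20:tri, 21:tri, 22:tri
edges: (12,0,c); (12,9,c); (12,11,c); (13,1,c); (13,9,c); (13,10,c); (14,5,c); (14,10,c); (14,11,c); (15,9,c); (15,10,c); (15,11,c); (19,0,c); (19,16,c); (19,18,c); (20,1,c); (20,16,c); (20,17,c); (21,5,c); (21,17,c); (21,18,c); (22,16,c); (22,17,c); (22,18,c)


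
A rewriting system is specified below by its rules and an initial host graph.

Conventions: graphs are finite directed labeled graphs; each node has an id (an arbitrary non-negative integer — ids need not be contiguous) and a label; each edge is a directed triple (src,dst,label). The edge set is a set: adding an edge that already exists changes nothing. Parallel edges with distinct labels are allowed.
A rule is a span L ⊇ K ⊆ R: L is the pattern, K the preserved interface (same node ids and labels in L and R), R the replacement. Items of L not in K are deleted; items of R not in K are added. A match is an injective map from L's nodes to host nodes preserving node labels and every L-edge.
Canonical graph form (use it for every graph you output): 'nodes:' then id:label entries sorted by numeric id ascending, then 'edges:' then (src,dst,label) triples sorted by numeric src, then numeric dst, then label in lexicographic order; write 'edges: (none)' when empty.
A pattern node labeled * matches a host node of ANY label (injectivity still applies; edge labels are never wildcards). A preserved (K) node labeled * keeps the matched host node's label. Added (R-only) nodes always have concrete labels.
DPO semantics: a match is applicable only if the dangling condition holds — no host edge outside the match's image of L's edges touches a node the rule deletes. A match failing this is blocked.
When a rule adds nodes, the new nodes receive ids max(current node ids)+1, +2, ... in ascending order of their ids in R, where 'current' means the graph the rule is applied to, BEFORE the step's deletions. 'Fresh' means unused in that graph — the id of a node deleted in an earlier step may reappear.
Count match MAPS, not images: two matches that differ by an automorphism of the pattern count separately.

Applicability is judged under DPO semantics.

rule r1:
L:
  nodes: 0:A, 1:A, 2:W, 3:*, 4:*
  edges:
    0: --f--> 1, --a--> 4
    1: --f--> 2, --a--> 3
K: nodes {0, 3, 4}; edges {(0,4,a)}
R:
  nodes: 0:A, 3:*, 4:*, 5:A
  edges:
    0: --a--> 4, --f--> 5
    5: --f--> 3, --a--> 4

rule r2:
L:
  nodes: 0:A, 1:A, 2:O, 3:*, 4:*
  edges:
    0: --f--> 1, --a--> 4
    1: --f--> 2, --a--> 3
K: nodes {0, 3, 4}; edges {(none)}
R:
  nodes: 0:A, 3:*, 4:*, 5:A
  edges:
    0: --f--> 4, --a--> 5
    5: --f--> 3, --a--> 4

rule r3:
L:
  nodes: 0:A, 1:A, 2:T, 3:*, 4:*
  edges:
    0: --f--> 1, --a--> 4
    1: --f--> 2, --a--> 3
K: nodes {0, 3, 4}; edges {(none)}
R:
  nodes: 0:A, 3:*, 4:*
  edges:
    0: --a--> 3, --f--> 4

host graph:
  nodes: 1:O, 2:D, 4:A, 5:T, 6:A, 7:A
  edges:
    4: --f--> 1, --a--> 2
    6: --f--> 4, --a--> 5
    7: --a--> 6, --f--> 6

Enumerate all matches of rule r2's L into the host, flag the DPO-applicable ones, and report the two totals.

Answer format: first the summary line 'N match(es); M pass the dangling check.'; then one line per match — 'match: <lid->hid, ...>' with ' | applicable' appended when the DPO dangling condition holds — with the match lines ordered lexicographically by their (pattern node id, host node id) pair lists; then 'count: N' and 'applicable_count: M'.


1 match(es); 1 pass the dangling check.
match: 0->6, 1->4, 2->1, 3->2, 4->5 | applicable
count: 1
applicable_count: 1


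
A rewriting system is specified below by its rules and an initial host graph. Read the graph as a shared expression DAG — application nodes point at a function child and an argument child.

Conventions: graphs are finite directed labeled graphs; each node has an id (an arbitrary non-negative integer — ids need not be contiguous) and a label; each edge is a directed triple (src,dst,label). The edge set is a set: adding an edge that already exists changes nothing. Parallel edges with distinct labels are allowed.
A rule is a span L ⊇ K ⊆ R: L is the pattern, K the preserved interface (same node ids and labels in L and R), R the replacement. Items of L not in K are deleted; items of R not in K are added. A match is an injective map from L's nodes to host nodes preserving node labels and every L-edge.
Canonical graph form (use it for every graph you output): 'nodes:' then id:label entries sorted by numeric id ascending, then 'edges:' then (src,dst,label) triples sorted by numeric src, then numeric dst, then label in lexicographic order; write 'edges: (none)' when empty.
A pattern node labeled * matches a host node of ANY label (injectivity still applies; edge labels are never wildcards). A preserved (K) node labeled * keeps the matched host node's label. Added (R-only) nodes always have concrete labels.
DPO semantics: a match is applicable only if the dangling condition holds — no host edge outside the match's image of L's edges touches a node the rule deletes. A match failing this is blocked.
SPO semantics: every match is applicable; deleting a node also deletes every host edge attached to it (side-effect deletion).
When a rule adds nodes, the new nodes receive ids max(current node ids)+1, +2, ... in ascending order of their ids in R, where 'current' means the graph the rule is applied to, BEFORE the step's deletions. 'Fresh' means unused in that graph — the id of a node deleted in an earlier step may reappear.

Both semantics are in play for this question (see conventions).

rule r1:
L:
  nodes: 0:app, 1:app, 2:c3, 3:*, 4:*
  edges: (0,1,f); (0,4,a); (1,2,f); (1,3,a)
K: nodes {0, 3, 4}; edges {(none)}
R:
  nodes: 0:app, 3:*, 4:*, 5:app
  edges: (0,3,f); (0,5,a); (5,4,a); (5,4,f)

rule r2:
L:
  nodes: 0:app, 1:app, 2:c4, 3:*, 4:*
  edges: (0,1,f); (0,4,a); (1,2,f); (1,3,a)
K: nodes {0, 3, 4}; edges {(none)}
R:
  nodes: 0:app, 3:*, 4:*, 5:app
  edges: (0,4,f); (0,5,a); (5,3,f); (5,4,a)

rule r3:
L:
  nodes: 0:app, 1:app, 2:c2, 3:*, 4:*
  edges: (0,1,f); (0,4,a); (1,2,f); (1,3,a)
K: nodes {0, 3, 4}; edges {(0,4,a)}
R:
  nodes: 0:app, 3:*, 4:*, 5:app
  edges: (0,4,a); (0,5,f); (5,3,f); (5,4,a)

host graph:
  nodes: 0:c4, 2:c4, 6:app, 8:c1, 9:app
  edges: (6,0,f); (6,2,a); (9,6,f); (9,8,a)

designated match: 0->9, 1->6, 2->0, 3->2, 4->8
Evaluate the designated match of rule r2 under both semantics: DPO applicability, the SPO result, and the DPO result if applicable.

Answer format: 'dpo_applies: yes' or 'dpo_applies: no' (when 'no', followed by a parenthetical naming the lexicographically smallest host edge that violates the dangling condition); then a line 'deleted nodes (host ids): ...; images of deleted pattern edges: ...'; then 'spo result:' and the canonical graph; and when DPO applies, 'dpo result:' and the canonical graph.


dpo_applies: yes
deleted nodes (host ids): 0, 6; images of deleted pattern edges: (6,0,f); (6,2,a); (9,6,f); (9,8,a)
spo result:
nodes: 2:c4, 8:c1, 9:app, 10:app
edges: (9,8,f); (9,10,a); (10,2,f); (10,8,a)
dpo result:
nodes: 2:c4, 8:c1, 9:app, 10:app
edges: (9,8,f); (9,10,a); (10,2,f); (10,8,a)


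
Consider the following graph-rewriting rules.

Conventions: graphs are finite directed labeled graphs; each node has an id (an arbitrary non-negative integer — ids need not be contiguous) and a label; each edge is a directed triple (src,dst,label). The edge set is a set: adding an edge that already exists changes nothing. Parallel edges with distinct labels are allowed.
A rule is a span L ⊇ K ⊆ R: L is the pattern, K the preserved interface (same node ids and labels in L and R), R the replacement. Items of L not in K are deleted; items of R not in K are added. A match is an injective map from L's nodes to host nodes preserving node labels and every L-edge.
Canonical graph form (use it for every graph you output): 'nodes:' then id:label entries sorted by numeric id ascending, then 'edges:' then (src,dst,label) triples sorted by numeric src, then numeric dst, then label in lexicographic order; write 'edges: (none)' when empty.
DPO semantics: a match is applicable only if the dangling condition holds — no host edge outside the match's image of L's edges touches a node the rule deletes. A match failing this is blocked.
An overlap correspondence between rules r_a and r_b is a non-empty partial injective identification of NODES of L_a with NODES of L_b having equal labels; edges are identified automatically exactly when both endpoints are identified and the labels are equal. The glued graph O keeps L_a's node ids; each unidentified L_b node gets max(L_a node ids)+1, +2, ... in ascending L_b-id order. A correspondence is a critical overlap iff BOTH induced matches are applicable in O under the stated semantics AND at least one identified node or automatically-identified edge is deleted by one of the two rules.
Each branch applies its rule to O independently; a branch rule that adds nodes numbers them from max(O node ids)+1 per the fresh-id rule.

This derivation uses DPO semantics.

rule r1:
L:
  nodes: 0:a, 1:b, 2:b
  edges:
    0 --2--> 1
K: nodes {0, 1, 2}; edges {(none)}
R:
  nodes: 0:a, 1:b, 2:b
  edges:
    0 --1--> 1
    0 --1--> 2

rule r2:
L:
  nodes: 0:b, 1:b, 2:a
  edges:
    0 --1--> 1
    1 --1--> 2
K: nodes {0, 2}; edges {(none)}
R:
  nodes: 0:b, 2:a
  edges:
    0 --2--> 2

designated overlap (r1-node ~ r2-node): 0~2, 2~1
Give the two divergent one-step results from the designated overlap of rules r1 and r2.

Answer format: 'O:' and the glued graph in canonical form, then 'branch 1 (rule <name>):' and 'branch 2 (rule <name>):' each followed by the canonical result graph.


O:
nodes: 0:a, 1:b, 2:b, 3:b
edges: (0,1,2); (2,0,1); (3,2,1)
branch 1 (rule r1):
nodes: 0:a, 1:b, 2:b, 3:b
edges: (0,1,1); (0,2,1); (2,0,1); (3,2,1)
branch 2 (rule r2):
nodes: 0:a, 1:b, 3:b
edges: (0,1,2); (3,0,2)


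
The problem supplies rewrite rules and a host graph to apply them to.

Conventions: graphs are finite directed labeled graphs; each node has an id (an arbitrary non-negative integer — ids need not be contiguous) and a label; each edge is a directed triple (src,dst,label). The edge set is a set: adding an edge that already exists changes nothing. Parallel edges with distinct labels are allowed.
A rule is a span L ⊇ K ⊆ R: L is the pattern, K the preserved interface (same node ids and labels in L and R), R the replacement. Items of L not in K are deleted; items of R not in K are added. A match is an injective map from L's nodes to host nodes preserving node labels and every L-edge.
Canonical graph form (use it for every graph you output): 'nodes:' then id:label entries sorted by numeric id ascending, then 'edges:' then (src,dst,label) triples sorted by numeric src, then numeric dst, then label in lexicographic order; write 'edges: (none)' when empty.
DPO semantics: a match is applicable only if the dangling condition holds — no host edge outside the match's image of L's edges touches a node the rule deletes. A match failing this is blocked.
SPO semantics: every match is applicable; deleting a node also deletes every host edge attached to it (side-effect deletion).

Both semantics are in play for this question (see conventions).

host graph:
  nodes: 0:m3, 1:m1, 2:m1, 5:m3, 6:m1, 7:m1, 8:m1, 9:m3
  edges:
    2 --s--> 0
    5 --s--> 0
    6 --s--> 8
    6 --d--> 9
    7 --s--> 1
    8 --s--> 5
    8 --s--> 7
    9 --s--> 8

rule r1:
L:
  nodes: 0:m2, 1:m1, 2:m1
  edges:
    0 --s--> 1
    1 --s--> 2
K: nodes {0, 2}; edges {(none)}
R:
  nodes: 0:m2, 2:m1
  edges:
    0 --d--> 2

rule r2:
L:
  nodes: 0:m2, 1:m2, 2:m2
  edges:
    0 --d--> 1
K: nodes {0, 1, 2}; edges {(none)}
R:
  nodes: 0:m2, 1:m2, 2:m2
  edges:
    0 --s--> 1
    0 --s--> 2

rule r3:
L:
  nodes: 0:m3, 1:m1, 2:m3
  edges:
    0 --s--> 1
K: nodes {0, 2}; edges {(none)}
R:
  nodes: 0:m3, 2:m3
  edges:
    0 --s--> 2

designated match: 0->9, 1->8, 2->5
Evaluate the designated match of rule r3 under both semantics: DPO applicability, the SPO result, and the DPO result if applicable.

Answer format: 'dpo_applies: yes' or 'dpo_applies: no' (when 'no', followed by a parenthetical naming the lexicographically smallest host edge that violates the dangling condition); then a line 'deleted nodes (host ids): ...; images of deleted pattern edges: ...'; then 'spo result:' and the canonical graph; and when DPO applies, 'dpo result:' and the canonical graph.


dpo_applies: no
(the rule deletes node 8, which keeps host edge (6,8,s) outside the match image — the dangling condition fails, DPO blocks; SPO proceeds and side-deletes such edges)
deleted nodes (host ids): 8; images of deleted pattern edges: (9,8,s)
spo result:
nodes: 0:m3, 1:m1, 2:m1, 5:m3, 6:m1, 7:m1, 9:m3
edges: (2,0,s); (5,0,s); (6,9,d); (7,1,s); (9,5,s)


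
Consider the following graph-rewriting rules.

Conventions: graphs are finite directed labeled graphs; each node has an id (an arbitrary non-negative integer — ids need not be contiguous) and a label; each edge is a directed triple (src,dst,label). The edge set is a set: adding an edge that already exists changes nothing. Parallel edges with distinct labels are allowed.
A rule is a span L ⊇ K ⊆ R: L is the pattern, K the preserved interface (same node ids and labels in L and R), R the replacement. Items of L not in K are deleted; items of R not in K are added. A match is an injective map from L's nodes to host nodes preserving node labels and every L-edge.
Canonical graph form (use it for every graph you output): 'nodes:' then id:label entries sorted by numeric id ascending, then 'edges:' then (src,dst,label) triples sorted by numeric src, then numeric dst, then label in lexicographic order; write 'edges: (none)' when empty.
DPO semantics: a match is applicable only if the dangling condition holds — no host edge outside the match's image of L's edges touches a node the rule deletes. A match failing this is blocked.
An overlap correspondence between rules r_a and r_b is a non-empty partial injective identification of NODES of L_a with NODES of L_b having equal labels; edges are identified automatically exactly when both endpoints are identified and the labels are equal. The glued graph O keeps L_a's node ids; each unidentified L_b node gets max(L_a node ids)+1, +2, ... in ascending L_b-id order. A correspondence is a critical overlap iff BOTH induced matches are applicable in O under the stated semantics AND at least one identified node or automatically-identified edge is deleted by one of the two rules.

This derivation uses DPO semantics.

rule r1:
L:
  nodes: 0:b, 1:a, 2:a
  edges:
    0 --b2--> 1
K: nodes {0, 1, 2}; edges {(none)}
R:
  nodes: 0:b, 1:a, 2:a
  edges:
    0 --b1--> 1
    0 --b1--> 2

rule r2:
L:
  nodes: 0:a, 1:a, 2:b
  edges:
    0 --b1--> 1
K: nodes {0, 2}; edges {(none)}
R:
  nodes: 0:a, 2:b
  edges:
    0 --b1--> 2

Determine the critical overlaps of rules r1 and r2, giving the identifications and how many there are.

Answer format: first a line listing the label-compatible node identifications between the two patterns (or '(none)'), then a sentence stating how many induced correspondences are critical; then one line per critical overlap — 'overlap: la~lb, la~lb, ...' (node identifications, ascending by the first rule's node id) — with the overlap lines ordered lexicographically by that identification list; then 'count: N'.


label-compatible node identifications between L(r1) and L(r2): 0~2, 1~0, 1~1, 2~0, 2~1
4 of the induced correspondences are critical overlaps of r1 and r2.
overlap: 0~2, 1~0, 2~1
overlap: 0~2, 2~1
overlap: 1~0, 2~1
overlap: 2~1
count: 4


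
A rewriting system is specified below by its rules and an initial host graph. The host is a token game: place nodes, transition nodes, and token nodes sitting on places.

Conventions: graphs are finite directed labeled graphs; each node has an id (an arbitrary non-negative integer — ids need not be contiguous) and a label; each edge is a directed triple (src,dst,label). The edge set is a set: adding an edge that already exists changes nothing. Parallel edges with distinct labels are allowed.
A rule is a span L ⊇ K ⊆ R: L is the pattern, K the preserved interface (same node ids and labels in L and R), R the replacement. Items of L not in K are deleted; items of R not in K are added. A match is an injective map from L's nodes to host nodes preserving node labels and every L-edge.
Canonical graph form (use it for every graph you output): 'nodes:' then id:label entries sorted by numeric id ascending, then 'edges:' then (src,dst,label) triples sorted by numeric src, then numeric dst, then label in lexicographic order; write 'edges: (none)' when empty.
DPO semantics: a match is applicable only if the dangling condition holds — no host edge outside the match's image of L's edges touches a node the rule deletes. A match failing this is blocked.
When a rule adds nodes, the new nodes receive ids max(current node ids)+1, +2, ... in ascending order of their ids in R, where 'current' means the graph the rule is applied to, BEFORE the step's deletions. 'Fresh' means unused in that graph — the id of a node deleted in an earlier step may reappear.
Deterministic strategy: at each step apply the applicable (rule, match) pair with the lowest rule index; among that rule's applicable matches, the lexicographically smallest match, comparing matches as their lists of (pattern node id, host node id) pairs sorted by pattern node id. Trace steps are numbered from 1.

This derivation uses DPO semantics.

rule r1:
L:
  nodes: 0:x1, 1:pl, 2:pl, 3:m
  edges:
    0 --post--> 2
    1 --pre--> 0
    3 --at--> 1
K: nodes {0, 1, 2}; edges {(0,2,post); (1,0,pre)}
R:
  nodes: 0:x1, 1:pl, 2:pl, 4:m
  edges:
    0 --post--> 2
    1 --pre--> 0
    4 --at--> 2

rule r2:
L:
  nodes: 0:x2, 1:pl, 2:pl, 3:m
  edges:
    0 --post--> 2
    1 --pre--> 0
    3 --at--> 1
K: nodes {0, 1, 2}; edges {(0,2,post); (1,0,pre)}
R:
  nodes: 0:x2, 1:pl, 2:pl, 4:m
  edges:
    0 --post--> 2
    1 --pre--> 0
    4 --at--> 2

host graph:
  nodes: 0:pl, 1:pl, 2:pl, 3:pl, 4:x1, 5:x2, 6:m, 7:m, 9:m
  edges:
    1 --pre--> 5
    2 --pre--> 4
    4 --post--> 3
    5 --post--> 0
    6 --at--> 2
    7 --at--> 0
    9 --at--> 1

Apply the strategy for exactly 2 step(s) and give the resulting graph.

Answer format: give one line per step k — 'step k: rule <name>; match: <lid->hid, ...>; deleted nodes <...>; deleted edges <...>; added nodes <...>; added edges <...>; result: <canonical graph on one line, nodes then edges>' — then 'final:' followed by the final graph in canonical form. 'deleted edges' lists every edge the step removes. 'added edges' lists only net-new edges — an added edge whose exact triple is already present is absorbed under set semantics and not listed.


step 1: rule r1; match: 0->4, 1->2, 2->3, 3->6; deleted nodes 6; deleted edges (6,2,at); added nodes 10; added edges (10,3,at); result: nodes: 0:pl, 1:pl, 2:pl, 3:pl, 4:x1, 5:x2, 7:m, 9:m, 10:m edges: (1,5,pre); (2,4,pre); (4,3,post); (5,0,post); (7,0,at); (9,1,at); (10,3,at)
step 2: rule r2; match: 0->5, 1->1, 2->0, 3->9; deleted nodes 9; deleted edges (9,1,at); added nodes 11; added edges (11,0,at); result: nodes: 0:pl, 1:pl, 2:pl, 3:pl, 4:x1, 5:x2, 7:m, 10:m, 11:m edges: (1,5,pre); (2,4,pre); (4,3,post); (5,0,post); (7,0,at); (10,3,at); (11,0,at)
final:
nodes: 0:pl, 1:pl, 2:pl, 3:pl, 4:x1, 5:x2, 7:m, 10:m, 11:m
edges: (1,5,pre); (2,4,pre); (4,3,post); (5,0,post); (7,0,at); (10,3,at); (11,0,at)


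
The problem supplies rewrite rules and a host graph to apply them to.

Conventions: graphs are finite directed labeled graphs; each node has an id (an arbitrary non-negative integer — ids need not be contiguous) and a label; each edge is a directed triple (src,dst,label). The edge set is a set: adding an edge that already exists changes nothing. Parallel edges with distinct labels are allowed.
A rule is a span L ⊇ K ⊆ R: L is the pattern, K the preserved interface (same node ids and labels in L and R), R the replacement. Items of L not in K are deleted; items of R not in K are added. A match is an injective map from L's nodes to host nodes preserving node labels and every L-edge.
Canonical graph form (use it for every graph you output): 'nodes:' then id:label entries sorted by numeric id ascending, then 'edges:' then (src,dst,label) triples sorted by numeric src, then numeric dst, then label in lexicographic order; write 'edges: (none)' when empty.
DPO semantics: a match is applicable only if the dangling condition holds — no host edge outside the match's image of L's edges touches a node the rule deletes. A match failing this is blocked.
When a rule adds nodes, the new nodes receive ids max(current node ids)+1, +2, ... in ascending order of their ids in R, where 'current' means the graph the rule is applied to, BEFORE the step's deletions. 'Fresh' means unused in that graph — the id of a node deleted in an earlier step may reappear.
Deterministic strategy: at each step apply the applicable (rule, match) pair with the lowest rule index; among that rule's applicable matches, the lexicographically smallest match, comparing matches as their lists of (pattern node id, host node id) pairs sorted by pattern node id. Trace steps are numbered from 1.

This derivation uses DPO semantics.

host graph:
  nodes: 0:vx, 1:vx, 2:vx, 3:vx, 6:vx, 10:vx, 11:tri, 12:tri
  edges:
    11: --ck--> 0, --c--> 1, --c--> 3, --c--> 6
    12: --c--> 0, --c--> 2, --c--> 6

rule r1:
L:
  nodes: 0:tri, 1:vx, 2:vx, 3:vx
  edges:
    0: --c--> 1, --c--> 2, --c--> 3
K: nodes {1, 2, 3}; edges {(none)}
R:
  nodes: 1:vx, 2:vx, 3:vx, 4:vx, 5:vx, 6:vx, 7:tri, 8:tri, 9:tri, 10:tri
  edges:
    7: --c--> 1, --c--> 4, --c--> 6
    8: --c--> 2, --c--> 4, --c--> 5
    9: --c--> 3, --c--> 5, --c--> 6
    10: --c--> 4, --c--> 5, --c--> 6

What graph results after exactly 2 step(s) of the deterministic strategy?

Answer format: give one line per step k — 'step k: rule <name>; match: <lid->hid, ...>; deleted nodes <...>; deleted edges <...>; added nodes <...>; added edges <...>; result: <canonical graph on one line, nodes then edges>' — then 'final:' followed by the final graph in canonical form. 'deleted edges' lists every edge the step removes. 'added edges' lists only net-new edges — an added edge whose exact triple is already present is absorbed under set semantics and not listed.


step 1: rule r1; match: 0->12, 1->0, 2->2, 3->6; deleted nodes 12; deleted edges (12,0,c); (12,2,c); (12,6,c); added nodes 13, 14, 15, 16, 17, 18, 19; added edges (16,0,c); (16,13,c); (16,15,c); (17,2,c); (17,13,c); (17,14,c); (18,6,c); (18,14,c); (18,15,c); (19,13,c); (19,14,c); (19,15,c); result: nodes: 0:vx, 1:vx, 2:vx, 3:vx, 6:vx, 10:vx, 11:tri, 13:vx, 14:vx, 15:vx, 16:tri, 17:tri, 18:tri, 19:tri edges: (11,0,ck); (11,1,c); (11,3,c); (11,6,c); (16,0,c); (16,13,c); (16,15,c); (17,2,c); (17,13,c); (17,14,c); (18,6,c); (18,14,c); (18,15,c); (19,13,c); (19,14,c); (19,15,c)
step 2: rule r1; match: 0->16, 1->0, 2->13, 3->15; deleted nodes 16; deleted edges (16,0,c); (16,13,c); (16,15,c); added nodes 20, 21, 22, 23, 24, 25, 26; added edges (23,0,c); (23,20,c); (23,22,c); (24,13,c); (24,20,c); (24,21,c); (25,15,c); (25,21,c); (25,22,c); (26,20,c); (26,21,c); (26,22,c); result: nodes: 0:vx, 1:vx, 2:vx, 3:vx, 6:vx, 10:vx, 11:tri, 13:vx, 14:vx, 15:vx, 17:tri, 18:tri, 19:tri, 20:vx, 21:vx, 22:vx, 23:tri, 24:tri, 25:tri, 26:tri edges: (11,0,ck); (11,1,c); (11,3,c); (11,6,c); (17,2,c); (17,13,c); (17,14,c); (18,6,c); (18,14,c); (18,15,c); (19,13,c); (19,14,c); (19,15,c); (23,0,c); (23,20,c); (23,22,c); (24,13,c); (24,20,c); (24,21,c); (25,15,c); (25,21,c); (25,22,c); (26,20,c); (26,21,c); (26,22,c)
final:
nodes: 0:vx, 1:vx, 2:vx, 3:vx, 6:vx, 10:vx, 11:tri, 13:vx, 14:vx, 15:vx, 17:tri, 18:tri, 19:tri, 20:vx, 21:vx, 22:vx, 23:tri, 24:tri, 25:tri, 26:tri
edges: (11,0,ck); (11,1,c); (11,3,c); (11,6,c); (17,2,c); (17,13,c); (17,14,c); (18,6,c); (18,14,c); (18,15,c); (19,13,c); (19,14,c); (19,15,c); (23,0,c); (23,20,c); (23,22,c); (24,13,c); (24,20,c); (24,21,c); (25,15,c); (25,21,c); (25,22,c); (26,20,c); (26,21,c); (26,22,c)
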